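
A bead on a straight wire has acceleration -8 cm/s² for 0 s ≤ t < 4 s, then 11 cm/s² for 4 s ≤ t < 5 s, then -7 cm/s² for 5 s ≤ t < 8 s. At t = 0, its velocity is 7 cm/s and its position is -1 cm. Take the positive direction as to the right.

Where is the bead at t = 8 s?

-130 cm

On each constant-a segment, Δv = aΔt and Δx = v₀Δt + ½aΔt²; chain segment to segment.
0–4 s: v starts 7 cm/s; Δx = 7·4 + ½·-8·4² = -36 cm; v ends -25 cm/s.
4–5 s: v starts -25 cm/s; Δx = -25·1 + ½·11·1² = -19.5 cm; v ends -14 cm/s.
5–8 s: v starts -14 cm/s; Δx = -14·3 + ½·-7·3² = -73.5 cm; v ends -35 cm/s.
x(8) = -1 + Σ Δx = -130 cm.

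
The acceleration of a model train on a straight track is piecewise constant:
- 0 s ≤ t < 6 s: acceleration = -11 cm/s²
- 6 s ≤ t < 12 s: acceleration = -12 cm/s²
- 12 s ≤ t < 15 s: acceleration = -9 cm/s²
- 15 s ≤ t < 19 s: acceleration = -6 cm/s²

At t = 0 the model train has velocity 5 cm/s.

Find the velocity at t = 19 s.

Δv equals the area under the a-t graph; then v = v₀ + Δv.
0–6 s: -11 × 6 = -66 cm/s
6–12 s: -12 × 6 = -72 cm/s
12–15 s: -9 × 3 = -27 cm/s
15–19 s: -6 × 4 = -24 cm/s
Δv = -189 cm/s, so v(19) = 5 + (-189) = -184 cm/s.

-184 cm/s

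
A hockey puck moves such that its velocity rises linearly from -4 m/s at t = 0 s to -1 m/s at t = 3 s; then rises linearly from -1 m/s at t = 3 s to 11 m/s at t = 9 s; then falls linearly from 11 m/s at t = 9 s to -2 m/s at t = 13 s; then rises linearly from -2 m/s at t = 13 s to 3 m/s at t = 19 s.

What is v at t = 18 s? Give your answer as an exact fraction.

13/6 m/s

On 13–19 s the graph is linear from -2 to 3 m/s: v(18) = -2 + (3 − -2)·(18 − 13)/(19 − 13) = 13/6 m/s.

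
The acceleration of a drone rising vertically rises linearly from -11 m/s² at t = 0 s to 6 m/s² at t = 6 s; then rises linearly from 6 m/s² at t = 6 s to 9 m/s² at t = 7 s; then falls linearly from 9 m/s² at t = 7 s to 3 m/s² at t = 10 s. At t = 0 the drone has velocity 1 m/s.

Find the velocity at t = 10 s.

11.5 m/s

Δv equals the area under the a-t graph; then v = v₀ + Δv.
0–6 s: ½(-11 + 6)(6) = -15 m/s
6–7 s: ½(6 + 9)(1) = 7.5 m/s
7–10 s: ½(9 + 3)(3) = 18 m/s
Δv = 10.5 m/s, so v(10) = 1 + (10.5) = 11.5 m/s.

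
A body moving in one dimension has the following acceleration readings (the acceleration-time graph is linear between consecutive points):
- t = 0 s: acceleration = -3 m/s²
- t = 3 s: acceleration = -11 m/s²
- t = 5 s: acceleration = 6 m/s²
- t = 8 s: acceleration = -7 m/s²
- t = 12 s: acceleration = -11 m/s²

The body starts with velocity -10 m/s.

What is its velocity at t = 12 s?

Δv equals the area under the a-t graph; then v = v₀ + Δv.
0–3 s: ½(-3 + -11)(3) = -21 m/s
3–5 s: ½(-11 + 6)(2) = -5 m/s
5–8 s: ½(6 + -7)(3) = -1.5 m/s
8–12 s: ½(-7 + -11)(4) = -36 m/s
Δv = -63.5 m/s, so v(12) = -10 + (-63.5) = -73.5 m/s.

-73.5 m/s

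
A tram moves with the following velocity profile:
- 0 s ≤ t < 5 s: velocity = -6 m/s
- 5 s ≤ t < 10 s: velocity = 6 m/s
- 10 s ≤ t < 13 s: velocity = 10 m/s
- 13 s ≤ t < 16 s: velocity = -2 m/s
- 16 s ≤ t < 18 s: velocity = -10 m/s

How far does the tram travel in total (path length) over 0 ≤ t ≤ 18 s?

Total distance travelled is ∫|v| dt — sum the magnitudes of each area piece.
0–5 s: |-6| × 5 = 30 m
5–10 s: |6| × 5 = 30 m
10–13 s: |10| × 3 = 30 m
13–16 s: |-2| × 3 = 6 m
16–18 s: |-10| × 2 = 20 m
Total distance = 116 m

116 m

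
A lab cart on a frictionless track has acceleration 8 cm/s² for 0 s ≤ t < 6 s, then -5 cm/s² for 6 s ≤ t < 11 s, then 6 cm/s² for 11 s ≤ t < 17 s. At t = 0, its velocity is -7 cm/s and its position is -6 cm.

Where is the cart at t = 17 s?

442.5 cm

On each constant-a segment, Δv = aΔt and Δx = v₀Δt + ½aΔt²; chain segment to segment.
0–6 s: v starts -7 cm/s; Δx = -7·6 + ½·8·6² = 102 cm; v ends 41 cm/s.
6–11 s: v starts 41 cm/s; Δx = 41·5 + ½·-5·5² = 142.5 cm; v ends 16 cm/s.
11–17 s: v starts 16 cm/s; Δx = 16·6 + ½·6·6² = 204 cm; v ends 52 cm/s.
x(17) = -6 + Σ Δx = 442.5 cm.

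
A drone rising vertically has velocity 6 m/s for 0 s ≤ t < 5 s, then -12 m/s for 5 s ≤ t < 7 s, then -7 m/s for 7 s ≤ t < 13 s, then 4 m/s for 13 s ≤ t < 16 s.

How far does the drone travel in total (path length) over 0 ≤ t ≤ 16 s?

108 m

Total distance travelled is ∫|v| dt — sum the magnitudes of each area piece.
0–5 s: |6| × 5 = 30 m
5–7 s: |-12| × 2 = 24 m
7–13 s: |-7| × 6 = 42 m
13–16 s: |4| × 3 = 12 m
Total distance = 108 m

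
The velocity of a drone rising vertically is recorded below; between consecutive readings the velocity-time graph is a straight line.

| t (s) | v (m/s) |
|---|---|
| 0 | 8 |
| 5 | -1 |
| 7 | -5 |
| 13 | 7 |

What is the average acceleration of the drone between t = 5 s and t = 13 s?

Average acceleration = Δv/Δt = (7 − -1)/(13 − 5) = 1 m/s².

1 m/s²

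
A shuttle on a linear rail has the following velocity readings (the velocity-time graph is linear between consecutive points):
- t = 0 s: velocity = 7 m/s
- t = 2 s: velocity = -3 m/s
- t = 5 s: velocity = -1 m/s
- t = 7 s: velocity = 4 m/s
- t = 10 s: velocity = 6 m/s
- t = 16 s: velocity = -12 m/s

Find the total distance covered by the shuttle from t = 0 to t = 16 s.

Distance (not displacement) is the total path length: add the absolute areas under v-t.
0–2 s: v = 0 at t = 1.4 s; triangle areas 4.9 + 0.9 = 5.8 m
2–5 s: |½(-3 + -1)(3)| = 6 m
5–7 s: v = 0 at t = 5.4 s; triangle areas 0.2 + 3.2 = 3.4 m
7–10 s: |½(4 + 6)(3)| = 15 m
10–16 s: v = 0 at t = 12 s; triangle areas 6 + 24 = 30 m
Total distance = 60.2 m

60.2 m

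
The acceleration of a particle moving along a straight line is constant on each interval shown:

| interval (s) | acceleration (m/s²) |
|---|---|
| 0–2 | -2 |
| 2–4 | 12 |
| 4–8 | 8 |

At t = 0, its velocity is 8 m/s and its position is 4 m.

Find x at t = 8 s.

224 m

On each constant-a segment, Δv = aΔt and Δx = v₀Δt + ½aΔt²; chain segment to segment.
0–2 s: v starts 8 m/s; Δx = 8·2 + ½·-2·2² = 12 m; v ends 4 m/s.
2–4 s: v starts 4 m/s; Δx = 4·2 + ½·12·2² = 32 m; v ends 28 m/s.
4–8 s: v starts 28 m/s; Δx = 28·4 + ½·8·4² = 176 m; v ends 60 m/s.
x(8) = 4 + Σ Δx = 224 m.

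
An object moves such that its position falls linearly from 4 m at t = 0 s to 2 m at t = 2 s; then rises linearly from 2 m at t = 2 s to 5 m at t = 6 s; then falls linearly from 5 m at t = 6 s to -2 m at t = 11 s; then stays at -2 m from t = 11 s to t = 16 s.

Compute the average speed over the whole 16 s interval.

0.75 m/s

Average speed = (total path length)/(elapsed time); on a piecewise-linear x-t graph the path length is Σ|Δx|.
0–2 s: |Δx| = |2 − 4| = 2 m
2–6 s: |Δx| = |5 − 2| = 3 m
6–11 s: |Δx| = |-2 − 5| = 7 m
11–16 s: |Δx| = |-2 − -2| = 0 m
Total path = 12 m; average speed = 12/16 = 0.75 m/s.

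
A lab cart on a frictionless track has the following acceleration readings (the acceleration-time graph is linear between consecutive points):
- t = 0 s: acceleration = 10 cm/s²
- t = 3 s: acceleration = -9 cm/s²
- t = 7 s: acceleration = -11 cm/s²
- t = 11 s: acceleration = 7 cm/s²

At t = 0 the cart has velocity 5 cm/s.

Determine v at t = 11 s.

Δv equals the area under the a-t graph; then v = v₀ + Δv.
0–3 s: ½(10 + -9)(3) = 1.5 cm/s
3–7 s: ½(-9 + -11)(4) = -40 cm/s
7–11 s: ½(-11 + 7)(4) = -8 cm/s
Δv = -46.5 cm/s, so v(11) = 5 + (-46.5) = -41.5 cm/s.

-41.5 cm/s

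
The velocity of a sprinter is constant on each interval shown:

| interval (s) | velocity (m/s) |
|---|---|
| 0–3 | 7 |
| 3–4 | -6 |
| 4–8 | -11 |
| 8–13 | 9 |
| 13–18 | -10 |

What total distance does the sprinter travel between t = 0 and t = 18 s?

Total distance travelled is ∫|v| dt — sum the magnitudes of each area piece.
0–3 s: |7| × 3 = 21 m
3–4 s: |-6| × 1 = 6 m
4–8 s: |-11| × 4 = 44 m
8–13 s: |9| × 5 = 45 m
13–18 s: |-10| × 5 = 50 m
Total distance = 166 m

166 m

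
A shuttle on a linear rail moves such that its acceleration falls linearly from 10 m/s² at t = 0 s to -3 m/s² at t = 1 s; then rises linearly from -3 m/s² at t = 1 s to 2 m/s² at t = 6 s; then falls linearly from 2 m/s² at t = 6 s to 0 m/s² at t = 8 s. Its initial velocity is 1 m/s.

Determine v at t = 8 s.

Δv equals the area under the a-t graph; then v = v₀ + Δv.
0–1 s: ½(10 + -3)(1) = 3.5 m/s
1–6 s: ½(-3 + 2)(5) = -2.5 m/s
6–8 s: ½(2 + 0)(2) = 2 m/s
Δv = 3 m/s, so v(8) = 1 + (3) = 4 m/s.

4 m/s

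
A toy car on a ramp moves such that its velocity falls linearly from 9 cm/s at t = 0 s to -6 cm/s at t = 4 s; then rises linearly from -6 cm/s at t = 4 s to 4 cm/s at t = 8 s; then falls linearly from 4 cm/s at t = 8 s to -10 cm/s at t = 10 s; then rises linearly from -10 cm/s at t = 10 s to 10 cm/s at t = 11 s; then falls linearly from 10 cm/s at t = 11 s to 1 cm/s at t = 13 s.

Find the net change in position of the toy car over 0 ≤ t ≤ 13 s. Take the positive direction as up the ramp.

Displacement is the signed area under the v-t curve.
0–4 s: ½(9 + -6)(4) = 6 cm
4–8 s: ½(-6 + 4)(4) = -4 cm
8–10 s: ½(4 + -10)(2) = -6 cm
10–11 s: ½(-10 + 10)(1) = 0 cm
11–13 s: ½(10 + 1)(2) = 11 cm
Net displacement = 7 cm

7 cm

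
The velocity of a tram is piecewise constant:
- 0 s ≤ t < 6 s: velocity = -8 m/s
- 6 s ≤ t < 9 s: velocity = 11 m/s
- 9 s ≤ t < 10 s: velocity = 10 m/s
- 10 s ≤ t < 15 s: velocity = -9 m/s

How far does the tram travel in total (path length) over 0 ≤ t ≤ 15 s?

Total distance travelled is ∫|v| dt — sum the magnitudes of each area piece.
0–6 s: |-8| × 6 = 48 m
6–9 s: |11| × 3 = 33 m
9–10 s: |10| × 1 = 10 m
10–15 s: |-9| × 5 = 45 m
Total distance = 136 m

136 m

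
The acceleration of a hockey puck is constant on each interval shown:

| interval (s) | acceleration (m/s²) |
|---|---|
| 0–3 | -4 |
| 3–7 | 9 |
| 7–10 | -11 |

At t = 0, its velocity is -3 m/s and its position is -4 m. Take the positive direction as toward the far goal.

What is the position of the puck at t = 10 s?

On each constant-a segment, Δv = aΔt and Δx = v₀Δt + ½aΔt²; chain segment to segment.
0–3 s: v starts -3 m/s; Δx = -3·3 + ½·-4·3² = -27 m; v ends -15 m/s.
3–7 s: v starts -15 m/s; Δx = -15·4 + ½·9·4² = 12 m; v ends 21 m/s.
7–10 s: v starts 21 m/s; Δx = 21·3 + ½·-11·3² = 13.5 m; v ends -12 m/s.
x(10) = -4 + Σ Δx = -5.5 m.

-5.5 m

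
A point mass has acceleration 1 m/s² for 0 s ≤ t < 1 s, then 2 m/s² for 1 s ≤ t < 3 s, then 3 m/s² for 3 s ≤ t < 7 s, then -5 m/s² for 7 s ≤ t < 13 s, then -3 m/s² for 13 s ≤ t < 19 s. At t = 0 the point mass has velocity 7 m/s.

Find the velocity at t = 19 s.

Δv equals the area under the a-t graph; then v = v₀ + Δv.
0–1 s: 1 × 1 = 1 m/s
1–3 s: 2 × 2 = 4 m/s
3–7 s: 3 × 4 = 12 m/s
7–13 s: -5 × 6 = -30 m/s
13–19 s: -3 × 6 = -18 m/s
Δv = -31 m/s, so v(19) = 7 + (-31) = -24 m/s.

-24 m/s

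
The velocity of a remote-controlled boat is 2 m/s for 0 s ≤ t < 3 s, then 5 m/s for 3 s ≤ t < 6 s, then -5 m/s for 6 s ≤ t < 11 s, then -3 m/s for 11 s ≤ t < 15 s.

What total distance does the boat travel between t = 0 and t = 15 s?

58 m

Total distance travelled is ∫|v| dt — sum the magnitudes of each area piece.
0–3 s: |2| × 3 = 6 m
3–6 s: |5| × 3 = 15 m
6–11 s: |-5| × 5 = 25 m
11–15 s: |-3| × 4 = 12 m
Total distance = 58 m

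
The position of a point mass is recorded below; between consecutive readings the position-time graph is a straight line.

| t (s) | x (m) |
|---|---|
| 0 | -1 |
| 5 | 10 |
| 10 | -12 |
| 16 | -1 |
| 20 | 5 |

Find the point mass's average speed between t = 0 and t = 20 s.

2.5 m/s

Average speed = (total path length)/(elapsed time); on a piecewise-linear x-t graph the path length is Σ|Δx|.
0–5 s: |Δx| = |10 − -1| = 11 m
5–10 s: |Δx| = |-12 − 10| = 22 m
10–16 s: |Δx| = |-1 − -12| = 11 m
16–20 s: |Δx| = |5 − -1| = 6 m
Total path = 50 m; average speed = 50/20 = 2.5 m/s.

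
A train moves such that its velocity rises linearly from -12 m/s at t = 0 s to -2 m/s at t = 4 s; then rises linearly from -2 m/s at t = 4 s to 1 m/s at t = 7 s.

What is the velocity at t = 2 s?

-7 m/s

On 0–4 s the graph is linear from -12 to -2 m/s: v(2) = -12 + (-2 − -12)·(2 − 0)/(4 − 0) = -7 m/s.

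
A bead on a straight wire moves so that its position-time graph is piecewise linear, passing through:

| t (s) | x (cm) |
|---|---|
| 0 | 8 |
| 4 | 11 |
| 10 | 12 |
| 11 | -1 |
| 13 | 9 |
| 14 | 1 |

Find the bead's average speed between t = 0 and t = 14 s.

Average speed = (total path length)/(elapsed time); on a piecewise-linear x-t graph the path length is Σ|Δx|.
0–4 s: |Δx| = |11 − 8| = 3 cm
4–10 s: |Δx| = |12 − 11| = 1 cm
10–11 s: |Δx| = |-1 − 12| = 13 cm
11–13 s: |Δx| = |9 − -1| = 10 cm
13–14 s: |Δx| = |1 − 9| = 8 cm
Total path = 35 cm; average speed = 35/14 = 2.5 cm/s.

2.5 cm/s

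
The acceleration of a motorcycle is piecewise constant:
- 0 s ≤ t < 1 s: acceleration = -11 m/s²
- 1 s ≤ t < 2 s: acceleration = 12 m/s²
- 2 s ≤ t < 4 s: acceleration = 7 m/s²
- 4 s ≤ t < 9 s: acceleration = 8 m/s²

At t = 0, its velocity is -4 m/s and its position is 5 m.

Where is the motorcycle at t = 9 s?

149.5 m

On each constant-a segment, Δv = aΔt and Δx = v₀Δt + ½aΔt²; chain segment to segment.
0–1 s: v starts -4 m/s; Δx = -4·1 + ½·-11·1² = -9.5 m; v ends -15 m/s.
1–2 s: v starts -15 m/s; Δx = -15·1 + ½·12·1² = -9 m; v ends -3 m/s.
2–4 s: v starts -3 m/s; Δx = -3·2 + ½·7·2² = 8 m; v ends 11 m/s.
4–9 s: v starts 11 m/s; Δx = 11·5 + ½·8·5² = 155 m; v ends 51 m/s.
x(9) = 5 + Σ Δx = 149.5 m.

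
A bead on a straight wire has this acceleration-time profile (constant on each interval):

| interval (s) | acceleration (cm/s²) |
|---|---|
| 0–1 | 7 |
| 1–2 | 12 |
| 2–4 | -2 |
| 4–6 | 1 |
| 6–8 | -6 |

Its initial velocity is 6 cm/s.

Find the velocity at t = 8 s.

Δv equals the area under the a-t graph; then v = v₀ + Δv.
0–1 s: 7 × 1 = 7 cm/s
1–2 s: 12 × 1 = 12 cm/s
2–4 s: -2 × 2 = -4 cm/s
4–6 s: 1 × 2 = 2 cm/s
6–8 s: -6 × 2 = -12 cm/s
Δv = 5 cm/s, so v(8) = 6 + (5) = 11 cm/s.

11 cm/s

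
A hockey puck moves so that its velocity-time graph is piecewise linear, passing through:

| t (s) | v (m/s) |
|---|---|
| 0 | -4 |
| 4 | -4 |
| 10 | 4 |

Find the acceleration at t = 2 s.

0 m/s²

Acceleration is the slope of the v-t graph on 0–4 s: (-4 − -4)/(4 − 0) = 0 m/s².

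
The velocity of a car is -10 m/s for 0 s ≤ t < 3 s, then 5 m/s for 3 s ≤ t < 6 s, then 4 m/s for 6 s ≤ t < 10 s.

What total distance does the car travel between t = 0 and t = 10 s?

61 m

Distance (not displacement) is the total path length: add the absolute areas under v-t.
0–3 s: |-10| × 3 = 30 m
3–6 s: |5| × 3 = 15 m
6–10 s: |4| × 4 = 16 m
Total distance = 61 m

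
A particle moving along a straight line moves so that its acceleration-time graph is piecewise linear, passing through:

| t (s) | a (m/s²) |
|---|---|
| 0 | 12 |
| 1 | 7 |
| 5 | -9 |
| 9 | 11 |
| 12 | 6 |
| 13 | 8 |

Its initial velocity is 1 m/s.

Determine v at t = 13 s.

Δv equals the area under the a-t graph; then v = v₀ + Δv.
0–1 s: ½(12 + 7)(1) = 9.5 m/s
1–5 s: ½(7 + -9)(4) = -4 m/s
5–9 s: ½(-9 + 11)(4) = 4 m/s
9–12 s: ½(11 + 6)(3) = 25.5 m/s
12–13 s: ½(6 + 8)(1) = 7 m/s
Δv = 42 m/s, so v(13) = 1 + (42) = 43 m/s.

43 m/s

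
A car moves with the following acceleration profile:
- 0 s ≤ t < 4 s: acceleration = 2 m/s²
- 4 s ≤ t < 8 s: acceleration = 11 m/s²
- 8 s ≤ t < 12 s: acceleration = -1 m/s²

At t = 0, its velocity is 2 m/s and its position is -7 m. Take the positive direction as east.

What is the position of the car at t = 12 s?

On each constant-a segment, Δv = aΔt and Δx = v₀Δt + ½aΔt²; chain segment to segment.
0–4 s: v starts 2 m/s; Δx = 2·4 + ½·2·4² = 24 m; v ends 10 m/s.
4–8 s: v starts 10 m/s; Δx = 10·4 + ½·11·4² = 128 m; v ends 54 m/s.
8–12 s: v starts 54 m/s; Δx = 54·4 + ½·-1·4² = 208 m; v ends 50 m/s.
x(12) = -7 + Σ Δx = 353 m.

353 m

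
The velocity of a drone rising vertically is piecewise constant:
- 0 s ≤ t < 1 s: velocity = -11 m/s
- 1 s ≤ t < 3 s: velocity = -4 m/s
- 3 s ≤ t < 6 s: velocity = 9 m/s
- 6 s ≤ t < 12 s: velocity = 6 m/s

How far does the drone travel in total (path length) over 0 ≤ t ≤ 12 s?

Total distance travelled is ∫|v| dt — sum the magnitudes of each area piece.
0–1 s: |-11| × 1 = 11 m
1–3 s: |-4| × 2 = 8 m
3–6 s: |9| × 3 = 27 m
6–12 s: |6| × 6 = 36 m
Total distance = 82 m

82 m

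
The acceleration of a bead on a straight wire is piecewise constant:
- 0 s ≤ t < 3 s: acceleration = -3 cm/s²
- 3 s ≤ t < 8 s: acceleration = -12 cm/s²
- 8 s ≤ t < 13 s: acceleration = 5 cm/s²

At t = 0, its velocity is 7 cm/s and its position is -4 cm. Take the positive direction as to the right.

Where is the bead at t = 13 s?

-404 cm

On each constant-a segment, Δv = aΔt and Δx = v₀Δt + ½aΔt²; chain segment to segment.
0–3 s: v starts 7 cm/s; Δx = 7·3 + ½·-3·3² = 7.5 cm; v ends -2 cm/s.
3–8 s: v starts -2 cm/s; Δx = -2·5 + ½·-12·5² = -160 cm; v ends -62 cm/s.
8–13 s: v starts -62 cm/s; Δx = -62·5 + ½·5·5² = -247.5 cm; v ends -37 cm/s.
x(13) = -4 + Σ Δx = -404 cm.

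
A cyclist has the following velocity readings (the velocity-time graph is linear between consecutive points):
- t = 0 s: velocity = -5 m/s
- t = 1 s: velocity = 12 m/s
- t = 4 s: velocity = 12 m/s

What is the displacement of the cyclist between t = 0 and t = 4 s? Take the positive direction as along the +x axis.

39.5 m

Net displacement equals the area under the velocity-time graph (areas below the axis count negative).
0–1 s: ½(-5 + 12)(1) = 3.5 m
1–4 s: 12 × 3 = 36 m
Net displacement = 39.5 m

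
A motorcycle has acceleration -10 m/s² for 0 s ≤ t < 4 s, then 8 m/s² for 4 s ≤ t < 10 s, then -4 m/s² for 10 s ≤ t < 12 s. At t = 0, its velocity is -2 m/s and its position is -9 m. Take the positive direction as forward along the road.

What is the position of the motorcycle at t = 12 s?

On each constant-a segment, Δv = aΔt and Δx = v₀Δt + ½aΔt²; chain segment to segment.
0–4 s: v starts -2 m/s; Δx = -2·4 + ½·-10·4² = -88 m; v ends -42 m/s.
4–10 s: v starts -42 m/s; Δx = -42·6 + ½·8·6² = -108 m; v ends 6 m/s.
10–12 s: v starts 6 m/s; Δx = 6·2 + ½·-4·2² = 4 m; v ends -2 m/s.
x(12) = -9 + Σ Δx = -201 m.

-201 m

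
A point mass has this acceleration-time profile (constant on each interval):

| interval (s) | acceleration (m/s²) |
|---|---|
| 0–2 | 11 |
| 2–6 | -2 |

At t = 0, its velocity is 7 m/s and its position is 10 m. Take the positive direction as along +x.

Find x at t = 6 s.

On each constant-a segment, Δv = aΔt and Δx = v₀Δt + ½aΔt²; chain segment to segment.
0–2 s: v starts 7 m/s; Δx = 7·2 + ½·11·2² = 36 m; v ends 29 m/s.
2–6 s: v starts 29 m/s; Δx = 29·4 + ½·-2·4² = 100 m; v ends 21 m/s.
x(6) = 10 + Σ Δx = 146 m.

146 m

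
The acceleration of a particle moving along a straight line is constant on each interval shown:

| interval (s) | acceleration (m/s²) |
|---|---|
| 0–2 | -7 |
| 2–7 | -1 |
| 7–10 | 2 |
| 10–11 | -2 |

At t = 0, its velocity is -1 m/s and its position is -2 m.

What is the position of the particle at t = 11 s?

On each constant-a segment, Δv = aΔt and Δx = v₀Δt + ½aΔt²; chain segment to segment.
0–2 s: v starts -1 m/s; Δx = -1·2 + ½·-7·2² = -16 m; v ends -15 m/s.
2–7 s: v starts -15 m/s; Δx = -15·5 + ½·-1·5² = -87.5 m; v ends -20 m/s.
7–10 s: v starts -20 m/s; Δx = -20·3 + ½·2·3² = -51 m; v ends -14 m/s.
10–11 s: v starts -14 m/s; Δx = -14·1 + ½·-2·1² = -15 m; v ends -16 m/s.
x(11) = -2 + Σ Δx = -171.5 m.

-171.5 m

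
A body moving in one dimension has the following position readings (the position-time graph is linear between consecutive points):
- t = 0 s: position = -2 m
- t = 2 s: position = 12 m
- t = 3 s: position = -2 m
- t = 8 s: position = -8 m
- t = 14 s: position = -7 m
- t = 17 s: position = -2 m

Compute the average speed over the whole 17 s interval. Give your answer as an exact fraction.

Average speed = (total path length)/(elapsed time); on a piecewise-linear x-t graph the path length is Σ|Δx|.
0–2 s: |Δx| = |12 − -2| = 14 m
2–3 s: |Δx| = |-2 − 12| = 14 m
3–8 s: |Δx| = |-8 − -2| = 6 m
8–14 s: |Δx| = |-7 − -8| = 1 m
14–17 s: |Δx| = |-2 − -7| = 5 m
Total path = 40 m; average speed = 40/17 = 40/17 m/s.

40/17 m/s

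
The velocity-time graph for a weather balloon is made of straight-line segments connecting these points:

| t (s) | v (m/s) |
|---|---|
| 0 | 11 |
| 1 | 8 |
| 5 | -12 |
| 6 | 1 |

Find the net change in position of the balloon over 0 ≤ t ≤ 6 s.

Displacement is the signed area under the v-t curve.
0–1 s: ½(11 + 8)(1) = 9.5 m
1–5 s: ½(8 + -12)(4) = -8 m
5–6 s: ½(-12 + 1)(1) = -5.5 m
Net displacement = -4 m

-4 m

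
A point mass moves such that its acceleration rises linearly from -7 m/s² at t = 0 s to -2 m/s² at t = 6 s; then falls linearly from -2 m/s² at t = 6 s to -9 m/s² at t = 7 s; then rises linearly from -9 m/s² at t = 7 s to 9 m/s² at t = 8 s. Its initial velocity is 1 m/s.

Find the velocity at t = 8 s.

Δv equals the area under the a-t graph; then v = v₀ + Δv.
0–6 s: ½(-7 + -2)(6) = -27 m/s
6–7 s: ½(-2 + -9)(1) = -5.5 m/s
7–8 s: ½(-9 + 9)(1) = 0 m/s
Δv = -32.5 m/s, so v(8) = 1 + (-32.5) = -31.5 m/s.

-31.5 m/s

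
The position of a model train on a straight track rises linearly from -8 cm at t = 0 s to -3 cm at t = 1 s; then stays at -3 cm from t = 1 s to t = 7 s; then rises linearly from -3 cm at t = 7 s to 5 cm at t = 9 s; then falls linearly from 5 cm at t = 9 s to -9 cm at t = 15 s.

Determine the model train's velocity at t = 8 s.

4 cm/s

Velocity is the slope of the x-t graph on 7–9 s: (5 − -3)/(9 − 7) = 4 cm/s.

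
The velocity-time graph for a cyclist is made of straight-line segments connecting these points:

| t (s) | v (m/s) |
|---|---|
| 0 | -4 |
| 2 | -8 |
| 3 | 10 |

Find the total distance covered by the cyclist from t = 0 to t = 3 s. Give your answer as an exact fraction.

149/9 m

Total distance travelled is ∫|v| dt — sum the magnitudes of each area piece.
0–2 s: |½(-4 + -8)(2)| = 12 m
2–3 s: v = 0 at t = 22/9 s; triangle areas 16/9 + 25/9 = 41/9 m
Total distance = 149/9 m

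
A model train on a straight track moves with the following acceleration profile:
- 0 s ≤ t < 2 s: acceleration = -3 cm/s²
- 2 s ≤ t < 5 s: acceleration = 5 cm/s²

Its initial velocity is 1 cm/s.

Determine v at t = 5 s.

10 cm/s

Δv equals the area under the a-t graph; then v = v₀ + Δv.
0–2 s: -3 × 2 = -6 cm/s
2–5 s: 5 × 3 = 15 cm/s
Δv = 9 cm/s, so v(5) = 1 + (9) = 10 cm/s.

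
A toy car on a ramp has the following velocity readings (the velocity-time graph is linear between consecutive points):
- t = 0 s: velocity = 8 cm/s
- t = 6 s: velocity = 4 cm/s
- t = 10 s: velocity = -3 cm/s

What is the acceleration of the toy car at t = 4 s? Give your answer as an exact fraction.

-2/3 cm/s²

Acceleration is the slope of the v-t graph on 0–6 s: (4 − 8)/(6 − 0) = -2/3 cm/s².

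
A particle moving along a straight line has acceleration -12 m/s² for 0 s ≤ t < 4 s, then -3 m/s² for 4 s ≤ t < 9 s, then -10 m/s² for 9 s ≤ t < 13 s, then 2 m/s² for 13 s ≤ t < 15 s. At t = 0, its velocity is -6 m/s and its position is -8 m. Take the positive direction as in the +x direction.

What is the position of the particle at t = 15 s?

-1005.5 m

On each constant-a segment, Δv = aΔt and Δx = v₀Δt + ½aΔt²; chain segment to segment.
0–4 s: v starts -6 m/s; Δx = -6·4 + ½·-12·4² = -120 m; v ends -54 m/s.
4–9 s: v starts -54 m/s; Δx = -54·5 + ½·-3·5² = -307.5 m; v ends -69 m/s.
9–13 s: v starts -69 m/s; Δx = -69·4 + ½·-10·4² = -356 m; v ends -109 m/s.
13–15 s: v starts -109 m/s; Δx = -109·2 + ½·2·2² = -214 m; v ends -105 m/s.
x(15) = -8 + Σ Δx = -1005.5 m.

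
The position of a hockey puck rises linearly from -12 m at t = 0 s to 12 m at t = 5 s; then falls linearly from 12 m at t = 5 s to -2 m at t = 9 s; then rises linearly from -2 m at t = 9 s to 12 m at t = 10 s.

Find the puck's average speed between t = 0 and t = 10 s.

Average speed = (total path length)/(elapsed time); on a piecewise-linear x-t graph the path length is Σ|Δx|.
0–5 s: |Δx| = |12 − -12| = 24 m
5–9 s: |Δx| = |-2 − 12| = 14 m
9–10 s: |Δx| = |12 − -2| = 14 m
Total path = 52 m; average speed = 52/10 = 5.2 m/s.

5.2 m/s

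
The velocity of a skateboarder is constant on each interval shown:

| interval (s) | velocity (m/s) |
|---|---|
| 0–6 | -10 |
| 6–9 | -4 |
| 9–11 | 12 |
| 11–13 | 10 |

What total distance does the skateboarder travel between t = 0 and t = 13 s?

116 m

Distance (not displacement) is the total path length: add the absolute areas under v-t.
0–6 s: |-10| × 6 = 60 m
6–9 s: |-4| × 3 = 12 m
9–11 s: |12| × 2 = 24 m
11–13 s: |10| × 2 = 20 m
Total distance = 116 m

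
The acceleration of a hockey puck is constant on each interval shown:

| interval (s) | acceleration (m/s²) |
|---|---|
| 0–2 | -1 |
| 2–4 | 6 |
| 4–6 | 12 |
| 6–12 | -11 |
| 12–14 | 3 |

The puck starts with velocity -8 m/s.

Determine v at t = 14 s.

-34 m/s

Δv equals the area under the a-t graph; then v = v₀ + Δv.
0–2 s: -1 × 2 = -2 m/s
2–4 s: 6 × 2 = 12 m/s
4–6 s: 12 × 2 = 24 m/s
6–12 s: -11 × 6 = -66 m/s
12–14 s: 3 × 2 = 6 m/s
Δv = -26 m/s, so v(14) = -8 + (-26) = -34 m/s.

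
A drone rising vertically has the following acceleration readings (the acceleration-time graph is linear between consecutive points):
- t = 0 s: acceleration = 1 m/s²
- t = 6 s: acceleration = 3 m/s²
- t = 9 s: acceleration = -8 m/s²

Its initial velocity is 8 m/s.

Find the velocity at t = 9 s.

Δv equals the area under the a-t graph; then v = v₀ + Δv.
0–6 s: ½(1 + 3)(6) = 12 m/s
6–9 s: ½(3 + -8)(3) = -7.5 m/s
Δv = 4.5 m/s, so v(9) = 8 + (4.5) = 12.5 m/s.

12.5 m/s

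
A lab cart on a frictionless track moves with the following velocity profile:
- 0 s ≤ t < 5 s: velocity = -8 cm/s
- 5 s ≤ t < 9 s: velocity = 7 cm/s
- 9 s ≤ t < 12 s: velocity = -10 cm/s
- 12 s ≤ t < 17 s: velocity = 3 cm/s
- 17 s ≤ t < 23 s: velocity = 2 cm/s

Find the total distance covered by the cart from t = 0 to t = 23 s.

Distance (not displacement) is the total path length: add the absolute areas under v-t.
0–5 s: |-8| × 5 = 40 cm
5–9 s: |7| × 4 = 28 cm
9–12 s: |-10| × 3 = 30 cm
12–17 s: |3| × 5 = 15 cm
17–23 s: |2| × 6 = 12 cm
Total distance = 125 cm

125 cm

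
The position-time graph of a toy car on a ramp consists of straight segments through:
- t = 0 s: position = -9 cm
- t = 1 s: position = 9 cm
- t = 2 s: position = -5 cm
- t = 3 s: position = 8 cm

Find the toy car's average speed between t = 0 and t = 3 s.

15 cm/s

Average speed = (total path length)/(elapsed time); on a piecewise-linear x-t graph the path length is Σ|Δx|.
0–1 s: |Δx| = |9 − -9| = 18 cm
1–2 s: |Δx| = |-5 − 9| = 14 cm
2–3 s: |Δx| = |8 − -5| = 13 cm
Total path = 45 cm; average speed = 45/3 = 15 cm/s.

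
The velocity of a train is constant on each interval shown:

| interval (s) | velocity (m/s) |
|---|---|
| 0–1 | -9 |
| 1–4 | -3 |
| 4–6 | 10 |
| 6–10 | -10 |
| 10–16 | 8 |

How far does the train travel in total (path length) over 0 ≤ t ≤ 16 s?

126 m

Distance (not displacement) is the total path length: add the absolute areas under v-t.
0–1 s: |-9| × 1 = 9 m
1–4 s: |-3| × 3 = 9 m
4–6 s: |10| × 2 = 20 m
6–10 s: |-10| × 4 = 40 m
10–16 s: |8| × 6 = 48 m
Total distance = 126 m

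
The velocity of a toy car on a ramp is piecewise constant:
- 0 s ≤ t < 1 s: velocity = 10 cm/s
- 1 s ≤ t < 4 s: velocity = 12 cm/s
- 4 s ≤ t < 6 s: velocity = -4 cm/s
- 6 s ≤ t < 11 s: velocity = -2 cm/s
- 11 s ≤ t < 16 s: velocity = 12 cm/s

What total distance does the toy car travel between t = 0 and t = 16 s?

124 cm

Total distance travelled is ∫|v| dt — sum the magnitudes of each area piece.
0–1 s: |10| × 1 = 10 cm
1–4 s: |12| × 3 = 36 cm
4–6 s: |-4| × 2 = 8 cm
6–11 s: |-2| × 5 = 10 cm
11–16 s: |12| × 5 = 60 cm
Total distance = 124 cm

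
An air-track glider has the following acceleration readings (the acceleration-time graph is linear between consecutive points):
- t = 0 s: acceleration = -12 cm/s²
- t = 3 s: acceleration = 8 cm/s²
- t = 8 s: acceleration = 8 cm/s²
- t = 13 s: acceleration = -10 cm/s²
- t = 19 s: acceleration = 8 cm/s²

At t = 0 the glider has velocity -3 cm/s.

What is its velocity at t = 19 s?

Δv equals the area under the a-t graph; then v = v₀ + Δv.
0–3 s: ½(-12 + 8)(3) = -6 cm/s
3–8 s: 8 × 5 = 40 cm/s
8–13 s: ½(8 + -10)(5) = -5 cm/s
13–19 s: ½(-10 + 8)(6) = -6 cm/s
Δv = 23 cm/s, so v(19) = -3 + (23) = 20 cm/s.

20 cm/s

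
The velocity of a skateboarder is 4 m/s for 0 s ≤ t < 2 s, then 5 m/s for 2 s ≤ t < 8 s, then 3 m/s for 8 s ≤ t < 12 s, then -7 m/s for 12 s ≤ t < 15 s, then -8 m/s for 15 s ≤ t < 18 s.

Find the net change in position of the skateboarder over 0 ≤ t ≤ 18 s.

Displacement is the signed area under the v-t curve.
0–2 s: 4 × 2 = 8 m
2–8 s: 5 × 6 = 30 m
8–12 s: 3 × 4 = 12 m
12–15 s: -7 × 3 = -21 m
15–18 s: -8 × 3 = -24 m
Net displacement = 5 m

5 m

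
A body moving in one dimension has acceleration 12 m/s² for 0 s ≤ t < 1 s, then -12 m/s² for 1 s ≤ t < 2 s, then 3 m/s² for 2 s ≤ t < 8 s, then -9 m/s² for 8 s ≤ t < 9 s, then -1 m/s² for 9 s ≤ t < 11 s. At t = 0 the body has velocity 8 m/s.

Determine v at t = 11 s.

Δv equals the area under the a-t graph; then v = v₀ + Δv.
0–1 s: 12 × 1 = 12 m/s
1–2 s: -12 × 1 = -12 m/s
2–8 s: 3 × 6 = 18 m/s
8–9 s: -9 × 1 = -9 m/s
9–11 s: -1 × 2 = -2 m/s
Δv = 7 m/s, so v(11) = 8 + (7) = 15 m/s.

15 m/s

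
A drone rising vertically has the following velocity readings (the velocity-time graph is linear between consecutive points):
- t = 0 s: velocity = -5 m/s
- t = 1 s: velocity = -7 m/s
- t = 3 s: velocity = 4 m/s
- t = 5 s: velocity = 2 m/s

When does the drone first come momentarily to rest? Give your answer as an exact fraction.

t = 25/11 s

v changes sign on 1–3 s (from -7 to 4); the graph is linear there, so v = 0 at t = 1 + (7)·(3 − 1)/(4 − -7) = 25/11 s.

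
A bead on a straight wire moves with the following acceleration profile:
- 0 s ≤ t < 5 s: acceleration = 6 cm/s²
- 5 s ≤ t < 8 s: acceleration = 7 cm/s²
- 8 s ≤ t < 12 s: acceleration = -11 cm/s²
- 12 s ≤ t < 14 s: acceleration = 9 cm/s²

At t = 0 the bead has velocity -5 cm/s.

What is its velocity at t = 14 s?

20 cm/s

Δv equals the area under the a-t graph; then v = v₀ + Δv.
0–5 s: 6 × 5 = 30 cm/s
5–8 s: 7 × 3 = 21 cm/s
8–12 s: -11 × 4 = -44 cm/s
12–14 s: 9 × 2 = 18 cm/s
Δv = 25 cm/s, so v(14) = -5 + (25) = 20 cm/s.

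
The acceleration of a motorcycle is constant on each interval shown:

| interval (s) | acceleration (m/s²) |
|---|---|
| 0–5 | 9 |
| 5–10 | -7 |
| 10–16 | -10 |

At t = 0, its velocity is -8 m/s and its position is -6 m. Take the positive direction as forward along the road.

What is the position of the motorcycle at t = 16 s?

On each constant-a segment, Δv = aΔt and Δx = v₀Δt + ½aΔt²; chain segment to segment.
0–5 s: v starts -8 m/s; Δx = -8·5 + ½·9·5² = 72.5 m; v ends 37 m/s.
5–10 s: v starts 37 m/s; Δx = 37·5 + ½·-7·5² = 97.5 m; v ends 2 m/s.
10–16 s: v starts 2 m/s; Δx = 2·6 + ½·-10·6² = -168 m; v ends -58 m/s.
x(16) = -6 + Σ Δx = -4 m.

-4 m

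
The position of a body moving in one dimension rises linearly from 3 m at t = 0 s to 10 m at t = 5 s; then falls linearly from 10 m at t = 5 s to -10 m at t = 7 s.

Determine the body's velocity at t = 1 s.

Velocity is the slope of the x-t graph on 0–5 s: (10 − 3)/(5 − 0) = 1.4 m/s.

1.4 m/s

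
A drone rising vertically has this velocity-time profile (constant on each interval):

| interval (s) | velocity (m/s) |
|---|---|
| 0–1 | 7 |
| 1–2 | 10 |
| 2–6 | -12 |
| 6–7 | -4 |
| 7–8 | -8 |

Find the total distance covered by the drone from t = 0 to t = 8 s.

77 m

Total distance travelled is ∫|v| dt — sum the magnitudes of each area piece.
0–1 s: |7| × 1 = 7 m
1–2 s: |10| × 1 = 10 m
2–6 s: |-12| × 4 = 48 m
6–7 s: |-4| × 1 = 4 m
7–8 s: |-8| × 1 = 8 m
Total distance = 77 m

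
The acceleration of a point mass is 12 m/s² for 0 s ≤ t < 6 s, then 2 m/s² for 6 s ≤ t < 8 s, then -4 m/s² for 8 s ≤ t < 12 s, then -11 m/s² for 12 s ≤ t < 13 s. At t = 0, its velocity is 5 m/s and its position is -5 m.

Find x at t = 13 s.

On each constant-a segment, Δv = aΔt and Δx = v₀Δt + ½aΔt²; chain segment to segment.
0–6 s: v starts 5 m/s; Δx = 5·6 + ½·12·6² = 246 m; v ends 77 m/s.
6–8 s: v starts 77 m/s; Δx = 77·2 + ½·2·2² = 158 m; v ends 81 m/s.
8–12 s: v starts 81 m/s; Δx = 81·4 + ½·-4·4² = 292 m; v ends 65 m/s.
12–13 s: v starts 65 m/s; Δx = 65·1 + ½·-11·1² = 59.5 m; v ends 54 m/s.
x(13) = -5 + Σ Δx = 750.5 m.

750.5 m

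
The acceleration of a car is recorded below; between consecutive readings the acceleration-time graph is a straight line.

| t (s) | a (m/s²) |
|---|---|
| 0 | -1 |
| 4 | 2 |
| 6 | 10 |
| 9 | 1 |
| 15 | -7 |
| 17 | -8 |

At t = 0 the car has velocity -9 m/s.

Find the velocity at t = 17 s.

-11.5 m/s

Δv equals the area under the a-t graph; then v = v₀ + Δv.
0–4 s: ½(-1 + 2)(4) = 2 m/s
4–6 s: ½(2 + 10)(2) = 12 m/s
6–9 s: ½(10 + 1)(3) = 16.5 m/s
9–15 s: ½(1 + -7)(6) = -18 m/s
15–17 s: ½(-7 + -8)(2) = -15 m/s
Δv = -2.5 m/s, so v(17) = -9 + (-2.5) = -11.5 m/s.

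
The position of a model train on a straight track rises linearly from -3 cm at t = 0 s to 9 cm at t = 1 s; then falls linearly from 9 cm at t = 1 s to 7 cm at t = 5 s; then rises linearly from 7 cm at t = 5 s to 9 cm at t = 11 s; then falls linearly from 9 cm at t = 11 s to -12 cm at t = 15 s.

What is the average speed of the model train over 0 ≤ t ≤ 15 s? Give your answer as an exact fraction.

37/15 cm/s

Average speed = (total path length)/(elapsed time); on a piecewise-linear x-t graph the path length is Σ|Δx|.
0–1 s: |Δx| = |9 − -3| = 12 cm
1–5 s: |Δx| = |7 − 9| = 2 cm
5–11 s: |Δx| = |9 − 7| = 2 cm
11–15 s: |Δx| = |-12 − 9| = 21 cm
Total path = 37 cm; average speed = 37/15 = 37/15 cm/s.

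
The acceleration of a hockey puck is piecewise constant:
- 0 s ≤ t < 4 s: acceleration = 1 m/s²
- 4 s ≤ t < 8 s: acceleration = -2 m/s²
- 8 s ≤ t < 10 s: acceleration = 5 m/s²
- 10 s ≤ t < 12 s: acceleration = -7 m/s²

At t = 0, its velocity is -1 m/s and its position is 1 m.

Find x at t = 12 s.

-3 m

On each constant-a segment, Δv = aΔt and Δx = v₀Δt + ½aΔt²; chain segment to segment.
0–4 s: v starts -1 m/s; Δx = -1·4 + ½·1·4² = 4 m; v ends 3 m/s.
4–8 s: v starts 3 m/s; Δx = 3·4 + ½·-2·4² = -4 m; v ends -5 m/s.
8–10 s: v starts -5 m/s; Δx = -5·2 + ½·5·2² = 0 m; v ends 5 m/s.
10–12 s: v starts 5 m/s; Δx = 5·2 + ½·-7·2² = -4 m; v ends -9 m/s.
x(12) = 1 + Σ Δx = -3 m.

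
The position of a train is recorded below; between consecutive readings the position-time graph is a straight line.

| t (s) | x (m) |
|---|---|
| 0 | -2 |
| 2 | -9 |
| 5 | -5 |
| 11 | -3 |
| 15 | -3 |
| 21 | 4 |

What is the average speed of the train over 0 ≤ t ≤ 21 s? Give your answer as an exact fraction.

20/21 m/s

Average speed = (total path length)/(elapsed time); on a piecewise-linear x-t graph the path length is Σ|Δx|.
0–2 s: |Δx| = |-9 − -2| = 7 m
2–5 s: |Δx| = |-5 − -9| = 4 m
5–11 s: |Δx| = |-3 − -5| = 2 m
11–15 s: |Δx| = |-3 − -3| = 0 m
15–21 s: |Δx| = |4 − -3| = 7 m
Total path = 20 m; average speed = 20/21 = 20/21 m/s.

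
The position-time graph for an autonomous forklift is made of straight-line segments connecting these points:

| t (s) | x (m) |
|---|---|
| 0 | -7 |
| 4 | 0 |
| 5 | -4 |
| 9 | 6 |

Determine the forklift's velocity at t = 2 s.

1.75 m/s

Velocity is the slope of the x-t graph on 0–4 s: (0 − -7)/(4 − 0) = 1.75 m/s.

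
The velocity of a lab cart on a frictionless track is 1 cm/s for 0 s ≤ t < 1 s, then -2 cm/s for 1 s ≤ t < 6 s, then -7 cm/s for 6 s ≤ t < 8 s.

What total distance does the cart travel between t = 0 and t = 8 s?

Distance (not displacement) is the total path length: add the absolute areas under v-t.
0–1 s: |1| × 1 = 1 cm
1–6 s: |-2| × 5 = 10 cm
6–8 s: |-7| × 2 = 14 cm
Total distance = 25 cm

25 cm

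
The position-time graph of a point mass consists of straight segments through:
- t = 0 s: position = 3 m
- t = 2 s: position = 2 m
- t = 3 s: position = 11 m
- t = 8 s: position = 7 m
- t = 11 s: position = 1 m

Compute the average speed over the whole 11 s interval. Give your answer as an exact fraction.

Average speed = (total path length)/(elapsed time); on a piecewise-linear x-t graph the path length is Σ|Δx|.
0–2 s: |Δx| = |2 − 3| = 1 m
2–3 s: |Δx| = |11 − 2| = 9 m
3–8 s: |Δx| = |7 − 11| = 4 m
8–11 s: |Δx| = |1 − 7| = 6 m
Total path = 20 m; average speed = 20/11 = 20/11 m/s.

20/11 m/s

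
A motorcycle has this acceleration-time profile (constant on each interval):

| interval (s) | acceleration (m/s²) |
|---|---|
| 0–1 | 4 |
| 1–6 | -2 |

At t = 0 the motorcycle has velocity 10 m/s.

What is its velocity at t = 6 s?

4 m/s

Δv equals the area under the a-t graph; then v = v₀ + Δv.
0–1 s: 4 × 1 = 4 m/s
1–6 s: -2 × 5 = -10 m/s
Δv = -6 m/s, so v(6) = 10 + (-6) = 4 m/s.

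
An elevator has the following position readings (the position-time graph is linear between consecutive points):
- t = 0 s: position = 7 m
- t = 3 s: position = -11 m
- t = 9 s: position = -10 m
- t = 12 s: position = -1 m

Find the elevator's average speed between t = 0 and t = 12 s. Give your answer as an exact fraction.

7/3 m/s

Average speed = (total path length)/(elapsed time); on a piecewise-linear x-t graph the path length is Σ|Δx|.
0–3 s: |Δx| = |-11 − 7| = 18 m
3–9 s: |Δx| = |-10 − -11| = 1 m
9–12 s: |Δx| = |-1 − -10| = 9 m
Total path = 28 m; average speed = 28/12 = 7/3 m/s.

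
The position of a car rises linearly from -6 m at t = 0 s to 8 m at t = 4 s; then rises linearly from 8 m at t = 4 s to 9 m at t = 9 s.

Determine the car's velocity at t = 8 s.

0.2 m/s

Velocity is the slope of the x-t graph on 4–9 s: (9 − 8)/(9 − 4) = 0.2 m/s.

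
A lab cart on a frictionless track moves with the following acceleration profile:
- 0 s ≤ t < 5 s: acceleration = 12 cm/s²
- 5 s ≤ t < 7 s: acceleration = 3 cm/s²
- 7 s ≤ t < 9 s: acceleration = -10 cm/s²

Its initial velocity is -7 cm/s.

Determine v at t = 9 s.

Δv equals the area under the a-t graph; then v = v₀ + Δv.
0–5 s: 12 × 5 = 60 cm/s
5–7 s: 3 × 2 = 6 cm/s
7–9 s: -10 × 2 = -20 cm/s
Δv = 46 cm/s, so v(9) = -7 + (46) = 39 cm/s.

39 cm/s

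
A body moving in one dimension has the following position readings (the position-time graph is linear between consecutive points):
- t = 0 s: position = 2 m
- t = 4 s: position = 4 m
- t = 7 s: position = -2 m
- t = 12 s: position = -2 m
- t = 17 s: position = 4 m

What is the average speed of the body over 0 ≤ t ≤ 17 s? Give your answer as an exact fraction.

14/17 m/s

Average speed = (total path length)/(elapsed time); on a piecewise-linear x-t graph the path length is Σ|Δx|.
0–4 s: |Δx| = |4 − 2| = 2 m
4–7 s: |Δx| = |-2 − 4| = 6 m
7–12 s: |Δx| = |-2 − -2| = 0 m
12–17 s: |Δx| = |4 − -2| = 6 m
Total path = 14 m; average speed = 14/17 = 14/17 m/s.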